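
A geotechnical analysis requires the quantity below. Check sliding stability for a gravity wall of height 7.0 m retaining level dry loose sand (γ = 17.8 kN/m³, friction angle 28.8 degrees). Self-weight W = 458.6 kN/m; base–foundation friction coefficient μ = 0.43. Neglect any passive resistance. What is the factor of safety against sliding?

K_a = tan²(45° − 28.8°/2) = 0.3498.
P_a = ½K_aγH² = 0.5×0.3498×17.8×7.0² = 152.5 kN/m, acting at H/3 = 2.333 m above the base.
FS_sliding = μW / P_a = 0.43×458.6 / 152.5 = 1.293.

1.29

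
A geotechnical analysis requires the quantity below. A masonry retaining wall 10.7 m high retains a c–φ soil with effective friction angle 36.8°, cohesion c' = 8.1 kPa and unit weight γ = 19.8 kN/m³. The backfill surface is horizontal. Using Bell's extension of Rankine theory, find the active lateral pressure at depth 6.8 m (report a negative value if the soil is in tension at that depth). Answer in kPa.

K_a = (1 − sin φ)/(1 + sin φ) = 0.2508.
σ_a = K_a γ z − 2c√K_a = 0.2508×19.8×6.8 − 2×8.1×0.5008 = 25.65 kPa.

25.7 kPa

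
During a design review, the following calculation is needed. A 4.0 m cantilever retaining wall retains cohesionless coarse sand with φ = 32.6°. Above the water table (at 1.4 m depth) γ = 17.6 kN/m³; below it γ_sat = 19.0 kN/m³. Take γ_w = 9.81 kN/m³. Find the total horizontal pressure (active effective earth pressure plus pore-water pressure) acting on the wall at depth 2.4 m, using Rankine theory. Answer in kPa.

K_a = (1 − sin φ)/(1 + sin φ) = 0.2997.
γ' = 19.0 − 9.81 = 9.190 kN/m³.
Effective vertical stress at 2.4 m: σ'_v = 17.6×1.4 + 9.190×1.00 = 33.83 kPa.
σ'_h = K_a σ'_v = 0.2997 × 33.83 = 10.14 kPa; u = γ_w × 1.00 = 9.810 kPa.
Total σ_h = 10.14 + 9.810 = 19.95 kPa.

20.0 kPa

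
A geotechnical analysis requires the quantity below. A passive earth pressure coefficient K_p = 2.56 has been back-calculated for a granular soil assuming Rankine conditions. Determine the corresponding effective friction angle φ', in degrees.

26.0°

K_p = (1+sin φ)/(1−sin φ) ⇒ sin φ = (K_p − 1)/(K_p + 1) = 0.4382.
φ = arcsin(0.4382) = 25.99°.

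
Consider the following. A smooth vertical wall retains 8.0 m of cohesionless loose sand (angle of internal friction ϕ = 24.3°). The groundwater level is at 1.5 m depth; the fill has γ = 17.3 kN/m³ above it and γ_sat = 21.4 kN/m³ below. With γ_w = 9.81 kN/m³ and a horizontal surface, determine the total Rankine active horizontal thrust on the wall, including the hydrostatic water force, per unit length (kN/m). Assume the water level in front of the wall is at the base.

K_a = tan²(45° − φ/2) = 0.4169.
γ' = 21.4 − 9.81 = 11.59 kN/m³. Depth below WT = 6.5 m.
σ'_h at WT = K_a γ d_w = 10.82 kPa; at base = 10.82 + K_a γ' × 6.5 = 42.23 kPa.
P₁ (0–1.5 m) = ½×10.82×1.5 = 8.114. P₂ (1.5–8.0 m) = ½(10.82+42.23)×6.5 = 172.4.
P_w = ½ γ_w h₂² = 0.5×9.81×6.5² = 207.2. Total = 8.114+172.4+207.2 = 387.8 kN/m.

388 kN/m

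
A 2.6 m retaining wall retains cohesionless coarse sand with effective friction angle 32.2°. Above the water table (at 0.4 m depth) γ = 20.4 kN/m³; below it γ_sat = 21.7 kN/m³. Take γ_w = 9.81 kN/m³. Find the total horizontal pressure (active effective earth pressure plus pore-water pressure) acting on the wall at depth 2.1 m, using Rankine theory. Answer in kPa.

K_a = (1 − sin φ)/(1 + sin φ) = 0.3047.
γ' = 21.7 − 9.81 = 11.89 kN/m³.
Effective vertical stress at 2.1 m: σ'_v = 20.4×0.4 + 11.89×1.70 = 28.37 kPa.
σ'_h = K_a σ'_v = 0.3047 × 28.37 = 8.646 kPa; u = γ_w × 1.70 = 16.68 kPa.
Total σ_h = 8.646 + 16.68 = 25.32 kPa.

25.3 kPa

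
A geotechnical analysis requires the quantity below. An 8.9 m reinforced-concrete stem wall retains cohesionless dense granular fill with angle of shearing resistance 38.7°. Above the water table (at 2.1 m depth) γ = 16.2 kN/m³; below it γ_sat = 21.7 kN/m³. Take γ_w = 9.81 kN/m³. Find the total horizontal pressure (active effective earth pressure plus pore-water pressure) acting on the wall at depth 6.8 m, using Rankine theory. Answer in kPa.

K_a = (1 − sin φ)/(1 + sin φ) = 0.2306.
γ' = 21.7 − 9.81 = 11.89 kN/m³.
Effective vertical stress at 6.8 m: σ'_v = 16.2×2.1 + 11.89×4.70 = 89.90 kPa.
σ'_h = K_a σ'_v = 0.2306 × 89.90 = 20.73 kPa; u = γ_w × 4.70 = 46.11 kPa.
Total σ_h = 20.73 + 46.11 = 66.84 kPa.

66.8 kPa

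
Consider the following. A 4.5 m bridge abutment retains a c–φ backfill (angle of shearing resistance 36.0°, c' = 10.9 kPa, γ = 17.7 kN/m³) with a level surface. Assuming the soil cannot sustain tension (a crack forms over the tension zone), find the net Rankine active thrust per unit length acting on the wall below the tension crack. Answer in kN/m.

9.97 kN/m

K_a = 0.2596; √K_a = 0.5095.
Tension-crack depth z_c = 2c/(γ√K_a) = 2×10.9/(17.7×0.5095) = 2.417 m.
σ_a at base = K_a γ H − 2c√K_a = 0.2596×17.7×4.5 − 2×10.9×0.5095 = 9.571 kPa.
P_a = ½ × 9.571 × (H − z_c) = 0.5×9.571×2.083 = 9.967 kN/m.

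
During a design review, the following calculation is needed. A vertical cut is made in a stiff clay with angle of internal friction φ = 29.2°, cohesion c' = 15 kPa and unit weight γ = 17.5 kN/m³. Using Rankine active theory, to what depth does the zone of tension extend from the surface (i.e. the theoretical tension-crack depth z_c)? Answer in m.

2.92 m

K_a = tan²(45° − 29.2°/2) = 0.3442; √K_a = 0.5867.
The active pressure is zero where K_a γ z = 2c√K_a, so z_c = 2c/(γ√K_a) = 2×15/(17.5×0.5867) = 2.922 m.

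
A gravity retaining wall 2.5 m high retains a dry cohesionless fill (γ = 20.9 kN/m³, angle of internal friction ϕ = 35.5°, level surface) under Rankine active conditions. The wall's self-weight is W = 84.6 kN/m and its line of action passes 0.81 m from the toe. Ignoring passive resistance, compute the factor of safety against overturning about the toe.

4.75

K_a = tan²(45° − 35.5°/2) = 0.2653.
P_a = ½K_aγH² = 0.5×0.2653×20.9×2.5² = 17.32 kN/m, acting at H/3 = 0.8333 m above the base.
Overturning moment M_o = P_a × H/3 = 17.32 × 0.8333 = 14.44.
Resisting moment M_r = W × 0.81 = 84.6 × 0.81 = 68.53.
FS_overturning = M_r/M_o = 68.53/14.44 = 4.746.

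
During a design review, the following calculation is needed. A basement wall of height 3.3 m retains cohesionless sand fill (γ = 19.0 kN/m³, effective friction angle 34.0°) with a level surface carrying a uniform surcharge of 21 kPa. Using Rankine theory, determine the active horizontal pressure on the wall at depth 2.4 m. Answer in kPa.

18.8 kPa

K_a = (1 − sin φ)/(1 + sin φ) = 0.2827.
σ_v = γz + q = 19.0 × 2.4 + 21 = 66.60 kPa.
σ_h = K_a σ_v = 0.2827 × 66.60 = 18.83 kPa.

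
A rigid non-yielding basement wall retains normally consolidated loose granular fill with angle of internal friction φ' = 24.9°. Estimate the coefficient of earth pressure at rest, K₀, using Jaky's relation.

0.579

K₀ = 1 − sin φ' = 1 − sin 24.9° = 0.5790.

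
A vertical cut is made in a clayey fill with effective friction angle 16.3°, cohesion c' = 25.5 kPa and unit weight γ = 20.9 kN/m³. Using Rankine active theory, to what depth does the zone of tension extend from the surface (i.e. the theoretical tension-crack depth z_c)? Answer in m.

K_a = tan²(45° − 16.3°/2) = 0.5617; √K_a = 0.7495.
The active pressure is zero where K_a γ z = 2c√K_a, so z_c = 2c/(γ√K_a) = 2×25.5/(20.9×0.7495) = 3.256 m.

3.26 m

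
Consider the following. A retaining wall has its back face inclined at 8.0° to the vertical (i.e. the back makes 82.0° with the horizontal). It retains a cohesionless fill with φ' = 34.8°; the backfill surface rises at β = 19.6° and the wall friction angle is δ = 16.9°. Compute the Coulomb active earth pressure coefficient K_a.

K_a = sin²(α+φ) / [sin²α · sin(α−δ) · (1 + √{sin(φ+δ)sin(φ−β) / (sin(α−δ)sin(α+β))})²].
With α = 82.0°, φ = 34.8°, δ = 16.9°, β = 19.6°: K_a = 0.4082.

0.408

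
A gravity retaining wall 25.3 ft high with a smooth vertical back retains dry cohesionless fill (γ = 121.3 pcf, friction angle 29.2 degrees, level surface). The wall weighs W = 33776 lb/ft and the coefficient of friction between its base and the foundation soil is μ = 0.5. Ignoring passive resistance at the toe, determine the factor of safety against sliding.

K_a = tan²(45° − 29.2°/2) = 0.3442.
P_a = ½K_aγH² = 0.5×0.3442×121.3×25.3² = 13360 lb/ft, acting at H/3 = 8.433 ft above the base.
FS_sliding = μW / P_a = 0.5×33776 / 13360 = 1.264.

1.26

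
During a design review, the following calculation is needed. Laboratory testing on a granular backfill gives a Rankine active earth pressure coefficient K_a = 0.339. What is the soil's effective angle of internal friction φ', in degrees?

K_a = tan²(45° − φ/2) ⇒ 45° − φ/2 = arctan(√0.339) = 30.21°.
φ = 2(45° − 30.21°) = 29.58°.

29.6°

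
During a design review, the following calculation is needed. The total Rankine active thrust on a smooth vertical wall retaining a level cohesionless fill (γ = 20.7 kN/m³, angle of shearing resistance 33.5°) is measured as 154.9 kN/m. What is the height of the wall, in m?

7.20 m

K_a = 0.2887. P_a = ½ K_a γ H² ⇒ H = √(2P_a/(K_a γ)).
H = √(2×154.9/(0.2887×20.7)) = 7.200 m.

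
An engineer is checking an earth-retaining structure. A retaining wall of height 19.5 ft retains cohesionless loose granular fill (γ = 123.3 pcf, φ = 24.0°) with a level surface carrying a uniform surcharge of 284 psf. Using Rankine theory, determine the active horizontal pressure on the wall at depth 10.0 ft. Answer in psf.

640 psf

K_a = (1 − sin φ)/(1 + sin φ) = 0.4217.
σ_v = γz + q = 123.3 × 10.0 + 284 = 1517 psf.
σ_h = K_a σ_v = 0.4217 × 1517 = 639.8 psf.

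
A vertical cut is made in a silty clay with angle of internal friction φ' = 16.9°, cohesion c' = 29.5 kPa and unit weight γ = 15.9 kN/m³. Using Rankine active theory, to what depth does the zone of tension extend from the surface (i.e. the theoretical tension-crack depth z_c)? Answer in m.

K_a = tan²(45° − 16.9°/2) = 0.5495; √K_a = 0.7413.
The active pressure is zero where K_a γ z = 2c√K_a, so z_c = 2c/(γ√K_a) = 2×29.5/(15.9×0.7413) = 5.006 m.

5.01 m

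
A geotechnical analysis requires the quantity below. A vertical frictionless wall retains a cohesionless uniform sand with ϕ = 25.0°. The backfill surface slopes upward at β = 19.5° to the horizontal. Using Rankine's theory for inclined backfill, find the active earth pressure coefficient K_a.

K_a = cos β · (cos β − √(cos²β − cos²φ)) / (cos β + √(cos²β − cos²φ)).
cos β = 0.9426, cos φ = 0.9063, √(cos²β − cos²φ) = 0.2592.
K_a = 0.9426 × (0.9426 − 0.2592)/(0.9426 + 0.2592) = 0.5361.

0.536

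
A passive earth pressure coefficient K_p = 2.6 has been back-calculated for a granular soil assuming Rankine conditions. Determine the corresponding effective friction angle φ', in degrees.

26.4°

K_p = (1+sin φ)/(1−sin φ) ⇒ sin φ = (K_p − 1)/(K_p + 1) = 0.4444.
φ = arcsin(0.4444) = 26.39°.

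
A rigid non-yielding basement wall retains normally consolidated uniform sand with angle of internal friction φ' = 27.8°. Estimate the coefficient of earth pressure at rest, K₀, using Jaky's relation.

0.534

K₀ = 1 − sin φ' = 1 − sin 27.8° = 0.5336.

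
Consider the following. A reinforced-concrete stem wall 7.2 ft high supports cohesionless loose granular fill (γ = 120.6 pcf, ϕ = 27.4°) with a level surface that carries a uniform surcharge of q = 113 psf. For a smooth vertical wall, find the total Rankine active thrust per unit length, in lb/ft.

K_a = tan²(45° − φ/2) = 0.3697.
Soil triangle: ½ K_a γ H² = 0.5×0.3697×120.6×7.2² = 1156 lb/ft.
Surcharge rectangle: K_a q H = 0.3697×113×7.2 = 300.8 lb/ft.
Total = 1156 + 300.8 = 1456 lb/ft.

1460 lb/ft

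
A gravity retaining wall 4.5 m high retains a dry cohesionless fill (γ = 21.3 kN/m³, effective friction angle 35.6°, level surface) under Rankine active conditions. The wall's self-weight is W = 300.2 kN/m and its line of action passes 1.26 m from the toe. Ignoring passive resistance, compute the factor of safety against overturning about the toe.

K_a = tan²(45° − 35.6°/2) = 0.2641.
P_a = ½K_aγH² = 0.5×0.2641×21.3×4.5² = 56.96 kN/m, acting at H/3 = 1.500 m above the base.
Overturning moment M_o = P_a × H/3 = 56.96 × 1.500 = 85.44.
Resisting moment M_r = W × 1.26 = 300.2 × 1.26 = 378.3.
FS_overturning = M_r/M_o = 378.3/85.44 = 4.427.

4.43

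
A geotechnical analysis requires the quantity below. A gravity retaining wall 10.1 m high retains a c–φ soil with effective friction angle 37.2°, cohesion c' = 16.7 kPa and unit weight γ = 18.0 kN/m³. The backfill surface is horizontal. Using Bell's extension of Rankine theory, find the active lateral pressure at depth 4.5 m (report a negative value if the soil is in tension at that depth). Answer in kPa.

K_a = (1 − sin φ)/(1 + sin φ) = 0.2464.
σ_a = K_a γ z − 2c√K_a = 0.2464×18.0×4.5 − 2×16.7×0.4964 = 3.380 kPa.

3.38 kPa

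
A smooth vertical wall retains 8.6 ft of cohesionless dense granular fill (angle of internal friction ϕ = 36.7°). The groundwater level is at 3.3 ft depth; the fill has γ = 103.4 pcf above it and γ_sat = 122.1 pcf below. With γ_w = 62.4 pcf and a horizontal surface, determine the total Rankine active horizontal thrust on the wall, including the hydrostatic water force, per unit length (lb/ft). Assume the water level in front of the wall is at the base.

K_a = tan²(45° − φ/2) = 0.2519.
γ' = 122.1 − 62.4 = 59.70 pcf. Depth below WT = 5.3 ft.
σ'_h at WT = K_a γ d_w = 85.94 psf; at base = 85.94 + K_a γ' × 5.3 = 165.6 psf.
P₁ (0–3.3 ft) = ½×85.94×3.3 = 141.8. P₂ (3.3–8.6 ft) = ½(85.94+165.6)×5.3 = 666.7.
P_w = ½ γ_w h₂² = 0.5×62.4×5.3² = 876.4. Total = 141.8+666.7+876.4 = 1685 lb/ft.

1680 lb/ft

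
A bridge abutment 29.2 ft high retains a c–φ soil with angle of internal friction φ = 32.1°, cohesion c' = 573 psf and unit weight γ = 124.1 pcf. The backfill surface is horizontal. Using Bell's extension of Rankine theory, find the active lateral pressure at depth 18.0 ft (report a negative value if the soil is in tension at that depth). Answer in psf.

49.6 psf

K_a = (1 − sin φ)/(1 + sin φ) = 0.3060.
σ_a = K_a γ z − 2c√K_a = 0.3060×124.1×18.0 − 2×573×0.5532 = 49.60 psf.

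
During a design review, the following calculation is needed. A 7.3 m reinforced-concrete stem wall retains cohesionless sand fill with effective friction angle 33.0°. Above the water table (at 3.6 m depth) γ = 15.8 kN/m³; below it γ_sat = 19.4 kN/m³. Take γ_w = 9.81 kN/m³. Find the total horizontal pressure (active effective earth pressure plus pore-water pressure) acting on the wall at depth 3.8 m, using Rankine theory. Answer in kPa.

19.3 kPa

K_a = (1 − sin φ)/(1 + sin φ) = 0.2948.
γ' = 19.4 − 9.81 = 9.590 kN/m³.
Effective vertical stress at 3.8 m: σ'_v = 15.8×3.6 + 9.590×0.200 = 58.80 kPa.
σ'_h = K_a σ'_v = 0.2948 × 58.80 = 17.33 kPa; u = γ_w × 0.200 = 1.962 kPa.
Total σ_h = 17.33 + 1.962 = 19.30 kPa.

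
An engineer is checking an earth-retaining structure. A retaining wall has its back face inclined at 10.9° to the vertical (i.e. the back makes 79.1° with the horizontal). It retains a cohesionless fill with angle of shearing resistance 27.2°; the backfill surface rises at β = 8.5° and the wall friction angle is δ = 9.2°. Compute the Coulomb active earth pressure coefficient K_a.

K_a = sin²(α+φ) / [sin²α · sin(α−δ) · (1 + √{sin(φ+δ)sin(φ−β) / (sin(α−δ)sin(α+β))})²].
With α = 79.1°, φ = 27.2°, δ = 9.2°, β = 8.5°: K_a = 0.4837.

0.484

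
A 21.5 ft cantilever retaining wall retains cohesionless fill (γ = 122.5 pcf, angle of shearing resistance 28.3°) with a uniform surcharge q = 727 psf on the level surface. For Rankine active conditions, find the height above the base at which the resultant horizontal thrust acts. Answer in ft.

K_a = 0.3568.
Triangular part P₁ = ½K_aγH² = 10100 at H/3 = 7.167 ft; rectangular part P₂ = K_a q H = 5577 at H/2 = 10.75 ft.
ȳ = (P₁·7.167 + P₂·10.75)/(P₁+P₂) = 8.441 ft.

8.44 ft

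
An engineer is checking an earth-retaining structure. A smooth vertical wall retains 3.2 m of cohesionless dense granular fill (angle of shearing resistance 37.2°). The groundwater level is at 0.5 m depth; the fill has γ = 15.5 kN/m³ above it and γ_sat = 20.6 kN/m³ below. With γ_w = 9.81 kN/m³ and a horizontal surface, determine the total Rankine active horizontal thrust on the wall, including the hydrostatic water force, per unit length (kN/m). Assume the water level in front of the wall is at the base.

K_a = tan²(45° − φ/2) = 0.2464.
γ' = 20.6 − 9.81 = 10.79 kN/m³. Depth below WT = 2.7 m.
σ'_h at WT = K_a γ d_w = 1.910 kPa; at base = 1.910 + K_a γ' × 2.7 = 9.089 kPa.
P₁ (0–0.5 m) = ½×1.910×0.5 = 0.4774. P₂ (0.5–3.2 m) = ½(1.910+9.089)×2.7 = 14.85.
P_w = ½ γ_w h₂² = 0.5×9.81×2.7² = 35.76. Total = 0.4774+14.85+35.76 = 51.08 kN/m.

51.1 kN/m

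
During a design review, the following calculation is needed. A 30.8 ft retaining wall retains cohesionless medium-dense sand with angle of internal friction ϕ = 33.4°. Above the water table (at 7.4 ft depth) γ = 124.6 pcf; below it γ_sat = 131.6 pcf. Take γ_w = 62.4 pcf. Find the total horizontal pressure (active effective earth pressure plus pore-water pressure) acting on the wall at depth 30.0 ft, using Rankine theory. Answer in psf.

K_a = (1 − sin φ)/(1 + sin φ) = 0.2899.
γ' = 131.6 − 62.4 = 69.20 pcf.
Effective vertical stress at 30.0 ft: σ'_v = 124.6×7.4 + 69.20×22.6 = 2486 psf.
σ'_h = K_a σ'_v = 0.2899 × 2486 = 720.7 psf; u = γ_w × 22.6 = 1410 psf.
Total σ_h = 720.7 + 1410 = 2131 psf.

2130 psf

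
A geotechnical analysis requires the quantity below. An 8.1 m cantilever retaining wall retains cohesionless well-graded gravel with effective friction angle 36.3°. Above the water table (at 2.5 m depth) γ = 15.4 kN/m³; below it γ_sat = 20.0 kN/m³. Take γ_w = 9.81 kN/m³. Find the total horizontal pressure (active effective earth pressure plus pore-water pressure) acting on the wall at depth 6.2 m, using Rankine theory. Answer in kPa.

K_a = (1 − sin φ)/(1 + sin φ) = 0.2563.
γ' = 20.0 − 9.81 = 10.19 kN/m³.
Effective vertical stress at 6.2 m: σ'_v = 15.4×2.5 + 10.19×3.70 = 76.20 kPa.
σ'_h = K_a σ'_v = 0.2563 × 76.20 = 19.53 kPa; u = γ_w × 3.70 = 36.30 kPa.
Total σ_h = 19.53 + 36.30 = 55.83 kPa.

55.8 kPa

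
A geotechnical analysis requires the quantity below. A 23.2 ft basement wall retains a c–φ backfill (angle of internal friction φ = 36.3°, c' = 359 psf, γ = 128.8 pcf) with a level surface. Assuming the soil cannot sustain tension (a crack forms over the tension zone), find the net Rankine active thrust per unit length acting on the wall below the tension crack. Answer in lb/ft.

K_a = 0.2563; √K_a = 0.5062.
Tension-crack depth z_c = 2c/(γ√K_a) = 2×359/(128.8×0.5062) = 11.01 ft.
σ_a at base = K_a γ H − 2c√K_a = 0.2563×128.8×23.2 − 2×359×0.5062 = 402.3 psf.
P_a = ½ × 402.3 × (H − z_c) = 0.5×402.3×12.19 = 2452 lb/ft.

2450 lb/ft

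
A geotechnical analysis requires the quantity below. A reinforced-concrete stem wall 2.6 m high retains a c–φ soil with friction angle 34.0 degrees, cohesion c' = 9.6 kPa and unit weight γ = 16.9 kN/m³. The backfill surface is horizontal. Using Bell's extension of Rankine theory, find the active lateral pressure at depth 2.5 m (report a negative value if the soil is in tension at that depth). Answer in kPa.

K_a = (1 − sin φ)/(1 + sin φ) = 0.2827.
σ_a = K_a γ z − 2c√K_a = 0.2827×16.9×2.5 − 2×9.6×0.5317 = 1.736 kPa.

1.74 kPa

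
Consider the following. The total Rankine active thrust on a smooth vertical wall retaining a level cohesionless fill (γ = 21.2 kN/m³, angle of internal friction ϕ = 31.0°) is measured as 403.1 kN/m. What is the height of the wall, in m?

10.9 m

K_a = 0.3201. P_a = ½ K_a γ H² ⇒ H = √(2P_a/(K_a γ)).
H = √(2×403.1/(0.3201×21.2)) = 10.90 m.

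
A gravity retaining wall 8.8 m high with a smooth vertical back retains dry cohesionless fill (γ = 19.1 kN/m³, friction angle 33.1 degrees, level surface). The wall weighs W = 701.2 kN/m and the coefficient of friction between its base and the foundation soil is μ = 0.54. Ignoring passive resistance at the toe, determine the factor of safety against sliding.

K_a = tan²(45° − 33.1°/2) = 0.2936.
P_a = ½K_aγH² = 0.5×0.2936×19.1×8.8² = 217.1 kN/m, acting at H/3 = 2.933 m above the base.
FS_sliding = μW / P_a = 0.54×701.2 / 217.1 = 1.744.

1.74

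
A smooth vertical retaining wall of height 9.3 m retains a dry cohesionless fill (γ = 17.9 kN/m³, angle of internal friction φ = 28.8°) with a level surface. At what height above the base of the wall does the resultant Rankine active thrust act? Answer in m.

3.10 m

K_a = 0.3498.
The pressure distribution is triangular, so the resultant acts at H/3 above the base = 9.3/3 = 3.100 m.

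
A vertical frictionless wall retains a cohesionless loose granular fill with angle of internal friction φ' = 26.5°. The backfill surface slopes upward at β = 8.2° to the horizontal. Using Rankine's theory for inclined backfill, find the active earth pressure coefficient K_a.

K_a = cos β · (cos β − √(cos²β − cos²φ)) / (cos β + √(cos²β − cos²φ)).
cos β = 0.9898, cos φ = 0.8949, √(cos²β − cos²φ) = 0.4228.
K_a = 0.9898 × (0.9898 − 0.4228)/(0.9898 + 0.4228) = 0.3973.

0.397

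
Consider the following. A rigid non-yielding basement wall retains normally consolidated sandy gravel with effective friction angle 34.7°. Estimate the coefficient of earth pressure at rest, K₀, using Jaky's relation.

K₀ = 1 − sin φ' = 1 − sin 34.7° = 0.4307.

0.431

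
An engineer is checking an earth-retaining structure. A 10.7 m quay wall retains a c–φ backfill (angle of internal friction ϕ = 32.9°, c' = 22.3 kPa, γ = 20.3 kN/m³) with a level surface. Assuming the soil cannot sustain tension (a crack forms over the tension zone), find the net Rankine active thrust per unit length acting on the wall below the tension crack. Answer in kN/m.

K_a = 0.2960; √K_a = 0.5441.
Tension-crack depth z_c = 2c/(γ√K_a) = 2×22.3/(20.3×0.5441) = 4.038 m.
σ_a at base = K_a γ H − 2c√K_a = 0.2960×20.3×10.7 − 2×22.3×0.5441 = 40.03 kPa.
P_a = ½ × 40.03 × (H − z_c) = 0.5×40.03×6.662 = 133.4 kN/m.

133 kN/m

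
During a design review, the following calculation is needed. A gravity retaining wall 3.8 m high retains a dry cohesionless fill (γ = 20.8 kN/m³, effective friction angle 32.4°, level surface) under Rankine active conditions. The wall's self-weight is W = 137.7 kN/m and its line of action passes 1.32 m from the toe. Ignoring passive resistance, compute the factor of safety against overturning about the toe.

3.16

K_a = tan²(45° − 32.4°/2) = 0.3022.
P_a = ½K_aγH² = 0.5×0.3022×20.8×3.8² = 45.39 kN/m, acting at H/3 = 1.267 m above the base.
Overturning moment M_o = P_a × H/3 = 45.39 × 1.267 = 57.49.
Resisting moment M_r = W × 1.32 = 137.7 × 1.32 = 181.8.
FS_overturning = M_r/M_o = 181.8/57.49 = 3.162.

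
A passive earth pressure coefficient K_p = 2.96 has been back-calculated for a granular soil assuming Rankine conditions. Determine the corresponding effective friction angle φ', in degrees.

29.7°

K_p = (1+sin φ)/(1−sin φ) ⇒ sin φ = (K_p − 1)/(K_p + 1) = 0.4949.
φ = arcsin(0.4949) = 29.67°.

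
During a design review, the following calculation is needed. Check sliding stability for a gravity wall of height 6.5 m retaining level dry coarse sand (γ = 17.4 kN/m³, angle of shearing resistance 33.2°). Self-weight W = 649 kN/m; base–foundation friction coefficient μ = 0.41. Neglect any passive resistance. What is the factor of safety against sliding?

K_a = tan²(45° − 33.2°/2) = 0.2924.
P_a = ½K_aγH² = 0.5×0.2924×17.4×6.5² = 107.5 kN/m, acting at H/3 = 2.167 m above the base.
FS_sliding = μW / P_a = 0.41×649 / 107.5 = 2.476.

2.48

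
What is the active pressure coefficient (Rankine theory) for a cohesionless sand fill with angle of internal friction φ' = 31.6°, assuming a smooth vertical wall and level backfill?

0.312

K_a = tan²(45° − φ/2) = tan²(29.20°) = 0.3123.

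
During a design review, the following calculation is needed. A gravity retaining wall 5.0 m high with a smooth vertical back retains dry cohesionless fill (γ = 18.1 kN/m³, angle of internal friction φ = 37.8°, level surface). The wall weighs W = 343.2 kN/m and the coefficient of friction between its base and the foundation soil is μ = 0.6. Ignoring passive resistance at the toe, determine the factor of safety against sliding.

3.79

K_a = tan²(45° − 37.8°/2) = 0.2400.
P_a = ½K_aγH² = 0.5×0.2400×18.1×5.0² = 54.30 kN/m, acting at H/3 = 1.667 m above the base.
FS_sliding = μW / P_a = 0.6×343.2 / 54.30 = 3.792.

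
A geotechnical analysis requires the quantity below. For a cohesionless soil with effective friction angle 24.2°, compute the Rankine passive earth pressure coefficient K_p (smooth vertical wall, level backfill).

2.39

K_p = (1 + sin φ)/(1 − sin φ) = tan²(45° + 24.2°/2) = 2.389.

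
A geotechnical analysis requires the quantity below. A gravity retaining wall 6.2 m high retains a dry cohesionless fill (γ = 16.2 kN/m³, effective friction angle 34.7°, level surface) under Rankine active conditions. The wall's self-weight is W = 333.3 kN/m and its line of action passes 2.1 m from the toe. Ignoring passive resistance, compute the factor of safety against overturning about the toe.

K_a = tan²(45° − 34.7°/2) = 0.2745.
P_a = ½K_aγH² = 0.5×0.2745×16.2×6.2² = 85.46 kN/m, acting at H/3 = 2.067 m above the base.
Overturning moment M_o = P_a × H/3 = 85.46 × 2.067 = 176.6.
Resisting moment M_r = W × 2.1 = 333.3 × 2.1 = 699.9.
FS_overturning = M_r/M_o = 699.9/176.6 = 3.963.

3.96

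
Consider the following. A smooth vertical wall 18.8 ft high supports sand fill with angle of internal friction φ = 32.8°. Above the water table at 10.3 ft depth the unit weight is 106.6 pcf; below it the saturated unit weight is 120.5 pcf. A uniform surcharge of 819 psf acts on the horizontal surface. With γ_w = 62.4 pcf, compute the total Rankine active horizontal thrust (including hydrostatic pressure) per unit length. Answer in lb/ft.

11900 lb/ft

K_a = tan²(45° − φ/2) = 0.2973.
γ' = 120.5 − 62.4 = 58.10 pcf. h₂ = H − d_w = 8.5 ft.
σ'_h: at surface K_a·q = 243.5; at WT K_a(q+γd_w) = 569.8; at base K_a(q+γd_w+γ'h₂) = 716.6 psf.
P₁ = ½(243.5+569.8)×10.3 = 4189; P₂ = ½(569.8+716.6)×8.5 = 5468; P_w = ½γ_w h₂² = 2254.
Total = 4189+5468+2254 = 11910 lb/ft.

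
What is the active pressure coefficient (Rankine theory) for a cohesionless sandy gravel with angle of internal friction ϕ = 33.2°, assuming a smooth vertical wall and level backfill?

K_a = (1 − sin φ)/(1 + sin φ) = (1 − sin 33.2°)/(1 + sin 33.2°) = 0.2924.

0.292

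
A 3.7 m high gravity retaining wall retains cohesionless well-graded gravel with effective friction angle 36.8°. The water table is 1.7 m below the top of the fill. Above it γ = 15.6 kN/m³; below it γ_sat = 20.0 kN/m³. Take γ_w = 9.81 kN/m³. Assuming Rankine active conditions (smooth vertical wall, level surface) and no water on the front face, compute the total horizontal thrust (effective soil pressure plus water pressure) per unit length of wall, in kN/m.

43.7 kN/m

K_a = tan²(45° − φ/2) = 0.2508.
γ' = 20.0 − 9.81 = 10.19 kN/m³. Depth below WT = 2.0 m.
σ'_h at WT = K_a γ d_w = 6.650 kPa; at base = 6.650 + K_a γ' × 2.0 = 11.76 kPa.
P₁ (0–1.7 m) = ½×6.650×1.7 = 5.653. P₂ (1.7–3.7 m) = ½(6.650+11.76)×2.0 = 18.41.
P_w = ½ γ_w h₂² = 0.5×9.81×2.0² = 19.62. Total = 5.653+18.41+19.62 = 43.68 kN/m.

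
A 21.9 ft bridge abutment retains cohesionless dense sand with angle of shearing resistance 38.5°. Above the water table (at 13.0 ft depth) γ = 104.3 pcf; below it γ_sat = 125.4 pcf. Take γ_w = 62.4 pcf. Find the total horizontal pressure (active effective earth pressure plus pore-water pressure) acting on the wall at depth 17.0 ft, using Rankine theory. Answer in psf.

K_a = (1 − sin φ)/(1 + sin φ) = 0.2327.
γ' = 125.4 − 62.4 = 63.00 pcf.
Effective vertical stress at 17.0 ft: σ'_v = 104.3×13.0 + 63.00×4.00 = 1608 psf.
σ'_h = K_a σ'_v = 0.2327 × 1608 = 374.1 psf; u = γ_w × 4.00 = 249.6 psf.
Total σ_h = 374.1 + 249.6 = 623.7 psf.

624 psf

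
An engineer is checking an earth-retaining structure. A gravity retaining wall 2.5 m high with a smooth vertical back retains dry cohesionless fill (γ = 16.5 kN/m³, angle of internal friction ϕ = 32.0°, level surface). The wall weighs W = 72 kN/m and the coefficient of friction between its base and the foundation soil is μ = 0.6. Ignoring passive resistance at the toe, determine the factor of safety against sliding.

2.73

K_a = tan²(45° − 32.0°/2) = 0.3073.
P_a = ½K_aγH² = 0.5×0.3073×16.5×2.5² = 15.84 kN/m, acting at H/3 = 0.8333 m above the base.
FS_sliding = μW / P_a = 0.6×72 / 15.84 = 2.727.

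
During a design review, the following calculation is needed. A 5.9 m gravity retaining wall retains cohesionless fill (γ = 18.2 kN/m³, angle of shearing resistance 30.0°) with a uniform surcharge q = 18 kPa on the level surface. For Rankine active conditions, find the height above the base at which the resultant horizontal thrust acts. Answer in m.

K_a = 0.3333.
Triangular part P₁ = ½K_aγH² = 105.6 at H/3 = 1.967 m; rectangular part P₂ = K_a q H = 35.40 at H/2 = 2.950 m.
ȳ = (P₁·1.967 + P₂·2.950)/(P₁+P₂) = 2.214 m.

2.21 m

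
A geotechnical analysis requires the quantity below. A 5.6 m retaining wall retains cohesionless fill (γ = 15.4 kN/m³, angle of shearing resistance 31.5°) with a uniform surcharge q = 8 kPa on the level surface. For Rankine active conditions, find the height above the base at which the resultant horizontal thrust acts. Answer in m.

2.01 m

K_a = 0.3136.
Triangular part P₁ = ½K_aγH² = 75.73 at H/3 = 1.867 m; rectangular part P₂ = K_a q H = 14.05 at H/2 = 2.800 m.
ȳ = (P₁·1.867 + P₂·2.800)/(P₁+P₂) = 2.013 m.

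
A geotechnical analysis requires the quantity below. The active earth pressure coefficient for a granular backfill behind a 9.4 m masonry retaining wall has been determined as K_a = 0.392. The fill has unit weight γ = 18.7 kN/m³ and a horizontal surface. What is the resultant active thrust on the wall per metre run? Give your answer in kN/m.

324 kN/m

P = ½ K_a γ H² = 0.5 × 0.392 × 18.7 × 9.4² = 323.9 kN/m.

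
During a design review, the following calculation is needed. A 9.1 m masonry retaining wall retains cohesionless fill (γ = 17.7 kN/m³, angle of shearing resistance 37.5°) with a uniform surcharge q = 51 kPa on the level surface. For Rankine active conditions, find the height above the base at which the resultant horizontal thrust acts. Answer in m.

3.62 m

K_a = 0.2432.
Triangular part P₁ = ½K_aγH² = 178.2 at H/3 = 3.033 m; rectangular part P₂ = K_a q H = 112.9 at H/2 = 4.550 m.
ȳ = (P₁·3.033 + P₂·4.550)/(P₁+P₂) = 3.621 m.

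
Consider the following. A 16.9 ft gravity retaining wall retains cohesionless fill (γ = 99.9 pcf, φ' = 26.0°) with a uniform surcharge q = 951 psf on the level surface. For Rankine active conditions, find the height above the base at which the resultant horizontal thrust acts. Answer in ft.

K_a = 0.3905.
Triangular part P₁ = ½K_aγH² = 5570 at H/3 = 5.633 ft; rectangular part P₂ = K_a q H = 6275 at H/2 = 8.450 ft.
ȳ = (P₁·5.633 + P₂·8.450)/(P₁+P₂) = 7.125 ft.

7.13 ft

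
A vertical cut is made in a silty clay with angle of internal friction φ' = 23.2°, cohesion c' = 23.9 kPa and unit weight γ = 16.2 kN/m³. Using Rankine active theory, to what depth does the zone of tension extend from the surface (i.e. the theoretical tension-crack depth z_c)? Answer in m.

4.47 m

K_a = tan²(45° − 23.2°/2) = 0.4348; √K_a = 0.6594.
The active pressure is zero where K_a γ z = 2c√K_a, so z_c = 2c/(γ√K_a) = 2×23.9/(16.2×0.6594) = 4.475 m.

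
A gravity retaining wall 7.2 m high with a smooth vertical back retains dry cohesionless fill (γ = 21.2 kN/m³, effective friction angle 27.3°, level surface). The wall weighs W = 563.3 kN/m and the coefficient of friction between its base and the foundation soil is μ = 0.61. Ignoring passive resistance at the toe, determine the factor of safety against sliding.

K_a = tan²(45° − 27.3°/2) = 0.3711.
P_a = ½K_aγH² = 0.5×0.3711×21.2×7.2² = 203.9 kN/m, acting at H/3 = 2.400 m above the base.
FS_sliding = μW / P_a = 0.61×563.3 / 203.9 = 1.685.

1.68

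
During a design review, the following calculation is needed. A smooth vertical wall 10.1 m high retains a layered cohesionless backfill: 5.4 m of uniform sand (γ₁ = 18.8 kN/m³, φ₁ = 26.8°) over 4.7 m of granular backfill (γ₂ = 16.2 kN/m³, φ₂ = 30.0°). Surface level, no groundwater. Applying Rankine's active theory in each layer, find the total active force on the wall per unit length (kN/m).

K_a1 = tan²(45°−26.8°/2) = 0.3785; K_a2 = tan²(45°−30.0°/2) = 0.3333.
Layer 1: σ at base = K_a1 γ₁ h₁ = 38.42 kPa; P₁ = ½×38.42×5.4 = 103.7.
Layer 2: σ_v at top = γ₁h₁ = 101.5; σ_h top = K_a2×101.5 = 33.84; σ_h base = K_a2×(101.5+16.2×4.7) = 59.22.
P₂ = ½(33.84+59.22)×4.7 = 218.7. Total P_a = 103.7+218.7 = 322.4 kN/m.

322 kN/m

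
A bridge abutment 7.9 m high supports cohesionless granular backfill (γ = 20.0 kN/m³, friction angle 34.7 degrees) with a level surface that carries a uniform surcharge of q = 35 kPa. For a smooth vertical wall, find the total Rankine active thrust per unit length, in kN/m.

K_a = tan²(45° − φ/2) = 0.2745.
Soil triangle: ½ K_a γ H² = 0.5×0.2745×20.0×7.9² = 171.3 kN/m.
Surcharge rectangle: K_a q H = 0.2745×35×7.9 = 75.89 kN/m.
Total = 171.3 + 75.89 = 247.2 kN/m.

247 kN/m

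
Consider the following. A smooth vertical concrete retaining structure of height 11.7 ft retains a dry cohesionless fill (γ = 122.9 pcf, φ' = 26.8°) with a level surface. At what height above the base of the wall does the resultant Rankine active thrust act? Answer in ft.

K_a = 0.3785.
The pressure distribution is triangular, so the resultant acts at H/3 above the base = 11.7/3 = 3.900 ft.

3.90 ft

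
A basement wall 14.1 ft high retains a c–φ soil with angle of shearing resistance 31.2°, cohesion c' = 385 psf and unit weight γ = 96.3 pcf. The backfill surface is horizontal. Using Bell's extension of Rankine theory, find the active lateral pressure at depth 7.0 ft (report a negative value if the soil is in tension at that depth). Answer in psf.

-220 psf

K_a = (1 − sin φ)/(1 + sin φ) = 0.3175.
σ_a = K_a γ z − 2c√K_a = 0.3175×96.3×7.0 − 2×385×0.5635 = -219.8 psf.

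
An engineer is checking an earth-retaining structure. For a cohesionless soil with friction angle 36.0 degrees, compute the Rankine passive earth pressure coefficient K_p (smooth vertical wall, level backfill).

K_p = (1 + sin φ)/(1 − sin φ) = tan²(45° + 36.0°/2) = 3.852.

3.85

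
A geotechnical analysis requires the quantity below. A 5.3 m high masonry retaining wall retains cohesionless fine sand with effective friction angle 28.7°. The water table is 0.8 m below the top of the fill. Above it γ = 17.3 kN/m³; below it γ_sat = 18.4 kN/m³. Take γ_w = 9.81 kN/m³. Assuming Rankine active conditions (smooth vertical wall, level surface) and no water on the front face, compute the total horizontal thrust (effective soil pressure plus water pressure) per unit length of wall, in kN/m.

154 kN/m

K_a = tan²(45° − φ/2) = 0.3511.
γ' = 18.4 − 9.81 = 8.590 kN/m³. Depth below WT = 4.5 m.
σ'_h at WT = K_a γ d_w = 4.860 kPa; at base = 4.860 + K_a γ' × 4.5 = 18.43 kPa.
P₁ (0–0.8 m) = ½×4.860×0.8 = 1.944. P₂ (0.8–5.3 m) = ½(4.860+18.43)×4.5 = 52.41.
P_w = ½ γ_w h₂² = 0.5×9.81×4.5² = 99.33. Total = 1.944+52.41+99.33 = 153.7 kN/m.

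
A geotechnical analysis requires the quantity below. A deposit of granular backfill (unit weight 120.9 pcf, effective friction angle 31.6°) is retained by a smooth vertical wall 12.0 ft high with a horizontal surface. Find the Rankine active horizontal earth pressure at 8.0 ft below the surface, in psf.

K_a = (1 − sin φ)/(1 + sin φ) = 0.3123.
σ_h = K_a γ z = 0.3123 × 120.9 × 8.0 = 302.1 psf.

302 psf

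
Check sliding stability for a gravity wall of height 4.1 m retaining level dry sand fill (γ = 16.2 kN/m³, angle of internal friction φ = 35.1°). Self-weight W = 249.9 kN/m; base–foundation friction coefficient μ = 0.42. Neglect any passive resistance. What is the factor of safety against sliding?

2.86

K_a = tan²(45° − 35.1°/2) = 0.2698.
P_a = ½K_aγH² = 0.5×0.2698×16.2×4.1² = 36.74 kN/m, acting at H/3 = 1.367 m above the base.
FS_sliding = μW / P_a = 0.42×249.9 / 36.74 = 2.857.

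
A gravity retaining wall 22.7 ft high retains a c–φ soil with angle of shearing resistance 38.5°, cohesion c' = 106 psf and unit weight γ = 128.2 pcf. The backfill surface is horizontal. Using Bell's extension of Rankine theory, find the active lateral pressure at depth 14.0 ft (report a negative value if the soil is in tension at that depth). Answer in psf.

K_a = (1 − sin φ)/(1 + sin φ) = 0.2327.
σ_a = K_a γ z − 2c√K_a = 0.2327×128.2×14.0 − 2×106×0.4823 = 315.3 psf.

315 psf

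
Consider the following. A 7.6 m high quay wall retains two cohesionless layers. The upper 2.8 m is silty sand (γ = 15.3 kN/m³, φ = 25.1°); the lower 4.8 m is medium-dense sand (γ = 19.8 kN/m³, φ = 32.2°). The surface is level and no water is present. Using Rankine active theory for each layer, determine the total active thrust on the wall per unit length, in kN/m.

K_a1 = tan²(45°−25.1°/2) = 0.4043; K_a2 = tan²(45°−32.2°/2) = 0.3047.
Layer 1: σ at base = K_a1 γ₁ h₁ = 17.32 kPa; P₁ = ½×17.32×2.8 = 24.25.
Layer 2: σ_v at top = γ₁h₁ = 42.84; σ_h top = K_a2×42.84 = 13.05; σ_h base = K_a2×(42.84+19.8×4.8) = 42.02.
P₂ = ½(13.05+42.02)×4.8 = 132.2. Total P_a = 24.25+132.2 = 156.4 kN/m.

156 kN/m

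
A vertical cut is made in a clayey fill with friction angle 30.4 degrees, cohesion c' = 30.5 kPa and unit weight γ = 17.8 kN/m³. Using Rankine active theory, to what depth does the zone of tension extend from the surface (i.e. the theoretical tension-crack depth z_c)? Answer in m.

5.98 m

K_a = tan²(45° − 30.4°/2) = 0.3280; √K_a = 0.5727.
The active pressure is zero where K_a γ z = 2c√K_a, so z_c = 2c/(γ√K_a) = 2×30.5/(17.8×0.5727) = 5.984 m.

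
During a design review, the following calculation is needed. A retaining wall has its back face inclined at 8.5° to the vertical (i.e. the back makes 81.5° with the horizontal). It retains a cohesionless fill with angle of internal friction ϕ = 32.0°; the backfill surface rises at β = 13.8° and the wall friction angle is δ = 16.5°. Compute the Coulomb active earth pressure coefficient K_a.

K_a = sin²(α+φ) / [sin²α · sin(α−δ) · (1 + √{sin(φ+δ)sin(φ−β) / (sin(α−δ)sin(α+β))})²].
With α = 81.5°, φ = 32.0°, δ = 16.5°, β = 13.8°: K_a = 0.4165.

0.417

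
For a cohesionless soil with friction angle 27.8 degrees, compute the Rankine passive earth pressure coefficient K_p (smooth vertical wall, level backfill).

K_p = (1 + sin φ)/(1 − sin φ) = tan²(45° + 27.8°/2) = 2.748.

2.75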